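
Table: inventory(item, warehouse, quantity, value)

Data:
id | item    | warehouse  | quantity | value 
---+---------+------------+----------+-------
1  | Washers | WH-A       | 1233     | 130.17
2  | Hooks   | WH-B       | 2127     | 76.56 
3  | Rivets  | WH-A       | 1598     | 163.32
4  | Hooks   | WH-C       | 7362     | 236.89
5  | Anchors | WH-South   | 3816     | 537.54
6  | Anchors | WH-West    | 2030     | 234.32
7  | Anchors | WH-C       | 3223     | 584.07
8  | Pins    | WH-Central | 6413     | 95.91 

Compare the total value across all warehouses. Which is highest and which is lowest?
SELECT warehouse, SUM(value)
FROM inventory
GROUP BY warehouse
ORDER BY SUM(value)

All groups:
  WH-B: 76.56
  WH-Central: 95.91
  WH-West: 234.32
  WH-A: 293.49
  WH-South: 537.54
  WH-C: 820.96

Highest: WH-C (820.96)
Lowest: WH-B (76.56)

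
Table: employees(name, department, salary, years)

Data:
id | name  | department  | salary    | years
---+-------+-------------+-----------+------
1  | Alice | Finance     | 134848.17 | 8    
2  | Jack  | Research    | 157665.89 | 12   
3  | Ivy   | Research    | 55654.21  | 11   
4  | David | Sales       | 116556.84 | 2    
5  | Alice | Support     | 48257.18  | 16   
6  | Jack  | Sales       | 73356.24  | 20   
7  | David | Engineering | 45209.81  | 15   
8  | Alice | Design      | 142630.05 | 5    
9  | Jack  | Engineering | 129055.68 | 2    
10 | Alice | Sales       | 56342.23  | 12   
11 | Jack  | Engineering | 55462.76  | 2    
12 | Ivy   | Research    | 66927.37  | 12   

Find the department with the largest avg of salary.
SELECT department, AVG(salary) as val
FROM employees
GROUP BY department
ORDER BY val DESC
LIMIT 1

Result: Design with avg(salary) = 142630.05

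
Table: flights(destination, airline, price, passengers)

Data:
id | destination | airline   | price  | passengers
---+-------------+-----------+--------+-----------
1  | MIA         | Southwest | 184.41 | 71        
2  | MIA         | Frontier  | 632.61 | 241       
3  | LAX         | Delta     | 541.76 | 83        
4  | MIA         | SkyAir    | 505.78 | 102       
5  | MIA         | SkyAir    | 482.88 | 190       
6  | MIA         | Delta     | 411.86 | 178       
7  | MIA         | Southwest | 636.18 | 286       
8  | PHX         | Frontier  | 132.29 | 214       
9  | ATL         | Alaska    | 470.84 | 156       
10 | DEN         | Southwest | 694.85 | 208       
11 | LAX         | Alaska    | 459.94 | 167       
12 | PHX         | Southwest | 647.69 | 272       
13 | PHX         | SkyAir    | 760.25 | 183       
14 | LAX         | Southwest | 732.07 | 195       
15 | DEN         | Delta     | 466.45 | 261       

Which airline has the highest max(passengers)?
SELECT airline, MAX(passengers) as val
FROM flights
GROUP BY airline
ORDER BY val DESC
LIMIT 1

Result: Southwest with max(passengers) = 286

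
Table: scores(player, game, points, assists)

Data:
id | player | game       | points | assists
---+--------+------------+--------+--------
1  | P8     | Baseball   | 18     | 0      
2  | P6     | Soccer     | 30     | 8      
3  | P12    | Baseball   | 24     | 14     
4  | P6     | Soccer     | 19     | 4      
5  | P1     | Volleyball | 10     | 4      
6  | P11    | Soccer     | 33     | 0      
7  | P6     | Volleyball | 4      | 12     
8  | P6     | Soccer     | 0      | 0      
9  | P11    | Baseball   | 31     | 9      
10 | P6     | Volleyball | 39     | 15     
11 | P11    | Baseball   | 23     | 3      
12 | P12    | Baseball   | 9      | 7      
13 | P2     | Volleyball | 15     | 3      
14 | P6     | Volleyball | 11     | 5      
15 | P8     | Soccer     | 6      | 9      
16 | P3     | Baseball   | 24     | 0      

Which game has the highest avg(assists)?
SELECT game, AVG(assists) as val
FROM scores
GROUP BY game
ORDER BY val DESC
LIMIT 1

Result: Volleyball with avg(assists) = 7.80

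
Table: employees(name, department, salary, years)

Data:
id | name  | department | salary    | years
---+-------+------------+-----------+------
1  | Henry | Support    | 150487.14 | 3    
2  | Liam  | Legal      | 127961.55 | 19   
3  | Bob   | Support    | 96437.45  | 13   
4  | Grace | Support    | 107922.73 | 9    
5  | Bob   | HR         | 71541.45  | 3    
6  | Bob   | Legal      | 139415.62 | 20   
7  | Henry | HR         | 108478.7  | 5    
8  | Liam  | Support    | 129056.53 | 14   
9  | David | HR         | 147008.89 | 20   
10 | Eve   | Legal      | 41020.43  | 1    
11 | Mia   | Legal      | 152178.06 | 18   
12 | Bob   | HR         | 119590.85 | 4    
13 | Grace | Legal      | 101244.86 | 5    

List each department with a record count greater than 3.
SELECT department, COUNT(*) as cnt
FROM employees
GROUP BY department
HAVING COUNT(*) > 3

Result:
  HR: 4
  Legal: 5
  Support: 4

Note: HAVING filters groups after aggregation, WHERE filters rows before.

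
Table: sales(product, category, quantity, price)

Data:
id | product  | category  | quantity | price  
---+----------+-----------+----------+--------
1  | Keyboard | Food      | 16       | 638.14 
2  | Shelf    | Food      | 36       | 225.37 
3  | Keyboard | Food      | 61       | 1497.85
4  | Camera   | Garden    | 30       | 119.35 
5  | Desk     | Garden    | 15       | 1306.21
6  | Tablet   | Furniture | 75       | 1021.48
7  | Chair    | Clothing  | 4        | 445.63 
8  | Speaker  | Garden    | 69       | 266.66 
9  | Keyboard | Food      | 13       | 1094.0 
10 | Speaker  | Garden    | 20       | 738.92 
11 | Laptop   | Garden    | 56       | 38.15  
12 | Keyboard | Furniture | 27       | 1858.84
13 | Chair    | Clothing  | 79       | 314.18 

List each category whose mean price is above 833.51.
SELECT category, AVG(price)
FROM sales
GROUP BY category
HAVING AVG(price) > 833.51

Result:
  Food: avg=863.84
  Furniture: avg=1440.16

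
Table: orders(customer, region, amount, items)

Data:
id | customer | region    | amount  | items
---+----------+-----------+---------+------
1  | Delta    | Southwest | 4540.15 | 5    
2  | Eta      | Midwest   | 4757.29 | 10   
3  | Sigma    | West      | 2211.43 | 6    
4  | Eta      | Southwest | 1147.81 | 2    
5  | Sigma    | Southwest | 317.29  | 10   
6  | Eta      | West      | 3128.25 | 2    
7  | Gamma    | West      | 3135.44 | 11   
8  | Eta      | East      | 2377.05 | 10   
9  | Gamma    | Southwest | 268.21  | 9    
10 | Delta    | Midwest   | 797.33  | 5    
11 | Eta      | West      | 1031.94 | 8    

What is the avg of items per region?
SELECT region, AVG(items) as result
FROM orders
GROUP BY region

Result:
  East: 10.00
  Midwest: 7.50
  Southwest: 6.50
  West: 6.75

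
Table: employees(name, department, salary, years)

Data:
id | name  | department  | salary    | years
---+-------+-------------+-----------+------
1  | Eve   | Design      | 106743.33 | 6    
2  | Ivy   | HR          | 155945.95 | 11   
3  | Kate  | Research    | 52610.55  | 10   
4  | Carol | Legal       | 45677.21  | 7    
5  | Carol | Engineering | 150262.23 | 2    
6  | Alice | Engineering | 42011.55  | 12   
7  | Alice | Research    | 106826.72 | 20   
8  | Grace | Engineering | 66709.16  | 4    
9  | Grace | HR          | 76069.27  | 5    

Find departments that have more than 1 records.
SELECT department, COUNT(*) as cnt
FROM employees
GROUP BY department
HAVING COUNT(*) > 1

Result:
  Engineering: 3
  HR: 2
  Research: 2

Note: HAVING filters groups after aggregation, WHERE filters rows before.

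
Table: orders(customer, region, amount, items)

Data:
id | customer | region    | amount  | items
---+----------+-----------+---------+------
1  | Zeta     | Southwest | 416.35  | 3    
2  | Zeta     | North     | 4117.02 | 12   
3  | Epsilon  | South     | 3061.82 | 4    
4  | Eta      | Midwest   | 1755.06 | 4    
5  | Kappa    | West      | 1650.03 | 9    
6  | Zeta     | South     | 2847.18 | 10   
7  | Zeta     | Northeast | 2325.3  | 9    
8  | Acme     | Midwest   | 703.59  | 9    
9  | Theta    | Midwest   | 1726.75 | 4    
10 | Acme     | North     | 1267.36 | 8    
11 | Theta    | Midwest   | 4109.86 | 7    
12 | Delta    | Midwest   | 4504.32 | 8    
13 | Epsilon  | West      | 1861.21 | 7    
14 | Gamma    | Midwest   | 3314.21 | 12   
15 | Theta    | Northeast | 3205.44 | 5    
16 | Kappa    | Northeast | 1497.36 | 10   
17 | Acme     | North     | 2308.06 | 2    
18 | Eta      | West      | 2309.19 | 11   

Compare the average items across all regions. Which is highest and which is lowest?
SELECT region, AVG(items)
FROM orders
GROUP BY region
ORDER BY AVG(items)

All groups:
  Southwest: 3.00
  South: 7.00
  Midwest: 7.33
  North: 7.33
  Northeast: 8.00
  West: 9.00

Highest: West (9.00)
Lowest: Southwest (3.00)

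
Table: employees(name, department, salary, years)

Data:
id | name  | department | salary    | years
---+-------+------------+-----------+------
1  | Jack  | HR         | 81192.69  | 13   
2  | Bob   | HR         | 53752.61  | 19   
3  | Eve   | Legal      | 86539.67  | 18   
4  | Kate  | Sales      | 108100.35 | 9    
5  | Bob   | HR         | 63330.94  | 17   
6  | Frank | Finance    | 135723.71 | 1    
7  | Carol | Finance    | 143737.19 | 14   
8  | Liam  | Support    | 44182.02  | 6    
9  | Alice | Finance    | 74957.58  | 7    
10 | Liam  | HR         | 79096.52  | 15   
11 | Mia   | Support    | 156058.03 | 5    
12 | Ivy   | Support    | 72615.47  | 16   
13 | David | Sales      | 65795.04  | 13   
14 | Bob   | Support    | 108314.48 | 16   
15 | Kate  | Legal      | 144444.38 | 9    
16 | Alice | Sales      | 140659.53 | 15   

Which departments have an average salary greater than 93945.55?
SELECT department, AVG(salary)
FROM employees
GROUP BY department
HAVING AVG(salary) > 93945.55

Result:
  Finance: avg=118139.49
  Legal: avg=115492.03
  Sales: avg=104851.64
  Support: avg=95292.50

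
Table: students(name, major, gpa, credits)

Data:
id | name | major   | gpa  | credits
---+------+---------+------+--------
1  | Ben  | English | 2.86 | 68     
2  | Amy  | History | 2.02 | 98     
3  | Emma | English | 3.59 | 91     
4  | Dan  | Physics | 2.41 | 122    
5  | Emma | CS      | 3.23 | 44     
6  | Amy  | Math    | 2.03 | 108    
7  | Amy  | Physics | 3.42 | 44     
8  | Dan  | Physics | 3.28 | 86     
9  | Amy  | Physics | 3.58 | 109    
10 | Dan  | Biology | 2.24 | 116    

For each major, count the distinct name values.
SELECT major, COUNT(DISTINCT name)
FROM students
GROUP BY major

Result:
  Biology: 1 distinct
  CS: 1 distinct
  English: 2 distinct
  History: 1 distinct
  Math: 1 distinct
  Physics: 2 distinct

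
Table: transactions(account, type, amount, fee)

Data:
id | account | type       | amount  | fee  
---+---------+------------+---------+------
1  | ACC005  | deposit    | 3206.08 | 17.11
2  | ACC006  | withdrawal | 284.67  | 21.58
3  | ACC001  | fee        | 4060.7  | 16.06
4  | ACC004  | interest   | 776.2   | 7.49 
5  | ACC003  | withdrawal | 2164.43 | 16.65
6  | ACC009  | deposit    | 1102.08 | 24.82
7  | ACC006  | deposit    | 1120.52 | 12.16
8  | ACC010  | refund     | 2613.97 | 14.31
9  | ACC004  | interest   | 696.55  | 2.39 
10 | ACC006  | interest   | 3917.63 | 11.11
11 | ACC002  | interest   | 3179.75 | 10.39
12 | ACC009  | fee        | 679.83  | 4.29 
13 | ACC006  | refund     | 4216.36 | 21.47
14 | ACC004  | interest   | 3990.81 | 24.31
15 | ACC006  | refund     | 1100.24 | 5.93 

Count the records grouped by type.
SELECT type, COUNT(*) as count
FROM transactions
GROUP BY type

Result:
  deposit: 3
  fee: 2
  interest: 5
  refund: 3
  withdrawal: 2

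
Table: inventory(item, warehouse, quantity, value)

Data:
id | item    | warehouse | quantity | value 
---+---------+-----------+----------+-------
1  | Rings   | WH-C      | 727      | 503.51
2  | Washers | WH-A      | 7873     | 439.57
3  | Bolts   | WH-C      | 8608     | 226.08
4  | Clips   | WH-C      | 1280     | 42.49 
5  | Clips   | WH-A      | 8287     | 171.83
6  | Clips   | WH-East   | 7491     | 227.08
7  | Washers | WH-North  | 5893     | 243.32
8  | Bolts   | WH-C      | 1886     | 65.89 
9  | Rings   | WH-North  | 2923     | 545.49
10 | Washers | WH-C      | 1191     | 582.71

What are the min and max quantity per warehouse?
SELECT warehouse, MIN(quantity), MAX(quantity)
FROM inventory
GROUP BY warehouse

Result:
  WH-A: min=7873, max=8287
  WH-C: min=727, max=8608
  WH-East: min=7491, max=7491
  WH-North: min=2923, max=5893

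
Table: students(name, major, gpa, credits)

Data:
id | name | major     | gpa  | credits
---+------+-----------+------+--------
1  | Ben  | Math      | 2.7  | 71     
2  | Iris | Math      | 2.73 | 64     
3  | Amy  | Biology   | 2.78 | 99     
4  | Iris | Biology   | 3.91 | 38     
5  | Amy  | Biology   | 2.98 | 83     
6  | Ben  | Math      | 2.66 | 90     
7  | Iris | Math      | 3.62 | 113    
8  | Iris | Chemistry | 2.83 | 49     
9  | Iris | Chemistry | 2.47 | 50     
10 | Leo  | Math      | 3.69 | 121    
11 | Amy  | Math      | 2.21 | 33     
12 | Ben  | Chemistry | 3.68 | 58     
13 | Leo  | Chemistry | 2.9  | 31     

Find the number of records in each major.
SELECT major, COUNT(*) as count
FROM students
GROUP BY major

Result:
  Biology: 3
  Chemistry: 4
  Math: 6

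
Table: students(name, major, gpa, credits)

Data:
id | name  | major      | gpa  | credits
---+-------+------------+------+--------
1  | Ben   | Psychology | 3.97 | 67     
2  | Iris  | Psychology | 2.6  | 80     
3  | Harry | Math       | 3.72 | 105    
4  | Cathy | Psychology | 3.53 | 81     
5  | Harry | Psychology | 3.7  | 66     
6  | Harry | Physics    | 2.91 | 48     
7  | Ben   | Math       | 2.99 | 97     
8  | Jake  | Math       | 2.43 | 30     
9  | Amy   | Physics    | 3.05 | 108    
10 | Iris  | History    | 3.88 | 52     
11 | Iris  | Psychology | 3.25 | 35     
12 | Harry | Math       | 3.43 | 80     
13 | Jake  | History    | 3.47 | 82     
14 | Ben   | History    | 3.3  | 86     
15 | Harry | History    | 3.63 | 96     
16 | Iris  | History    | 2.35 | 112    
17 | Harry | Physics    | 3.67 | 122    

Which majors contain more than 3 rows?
SELECT major, COUNT(*) as cnt
FROM students
GROUP BY major
HAVING COUNT(*) > 3

Result:
  History: 5
  Math: 4
  Psychology: 5

Note: HAVING filters groups after aggregation, WHERE filters rows before.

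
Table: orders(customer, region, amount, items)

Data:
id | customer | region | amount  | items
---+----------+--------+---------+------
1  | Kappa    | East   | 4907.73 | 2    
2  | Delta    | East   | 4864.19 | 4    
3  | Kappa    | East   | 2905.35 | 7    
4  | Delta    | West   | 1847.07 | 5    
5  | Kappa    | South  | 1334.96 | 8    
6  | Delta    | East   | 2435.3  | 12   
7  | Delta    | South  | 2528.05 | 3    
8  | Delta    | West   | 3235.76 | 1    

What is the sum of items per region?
SELECT region, SUM(items) as result
FROM orders
GROUP BY region

Result:
  East: 25
  South: 11
  West: 6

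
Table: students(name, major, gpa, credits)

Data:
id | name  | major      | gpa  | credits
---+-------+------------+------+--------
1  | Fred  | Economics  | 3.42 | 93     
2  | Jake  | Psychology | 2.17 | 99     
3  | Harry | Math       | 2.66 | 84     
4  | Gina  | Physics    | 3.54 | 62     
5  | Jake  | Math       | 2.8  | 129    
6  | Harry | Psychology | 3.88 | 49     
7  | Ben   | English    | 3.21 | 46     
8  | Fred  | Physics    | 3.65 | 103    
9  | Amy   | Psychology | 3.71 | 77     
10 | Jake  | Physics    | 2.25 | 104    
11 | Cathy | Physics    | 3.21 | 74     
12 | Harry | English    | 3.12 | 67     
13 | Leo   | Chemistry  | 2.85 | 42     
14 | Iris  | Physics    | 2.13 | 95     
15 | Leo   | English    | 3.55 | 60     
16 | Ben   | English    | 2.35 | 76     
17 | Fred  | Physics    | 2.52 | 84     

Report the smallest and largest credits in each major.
SELECT major, MIN(credits), MAX(credits)
FROM students
GROUP BY major

Result:
  Chemistry: min=42, max=42
  Economics: min=93, max=93
  English: min=46, max=76
  Math: min=84, max=129
  Physics: min=62, max=104
  Psychology: min=49, max=99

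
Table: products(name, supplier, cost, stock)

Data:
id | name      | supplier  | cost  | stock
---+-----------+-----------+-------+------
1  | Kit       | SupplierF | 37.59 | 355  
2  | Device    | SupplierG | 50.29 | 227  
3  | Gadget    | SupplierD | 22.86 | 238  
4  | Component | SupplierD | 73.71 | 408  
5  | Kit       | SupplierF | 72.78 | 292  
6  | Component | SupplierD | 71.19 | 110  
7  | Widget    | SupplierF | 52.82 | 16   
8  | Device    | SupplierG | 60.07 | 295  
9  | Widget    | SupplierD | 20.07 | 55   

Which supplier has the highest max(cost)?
SELECT supplier, MAX(cost) as val
FROM products
GROUP BY supplier
ORDER BY val DESC
LIMIT 1

Result: SupplierD with max(cost) = 73.71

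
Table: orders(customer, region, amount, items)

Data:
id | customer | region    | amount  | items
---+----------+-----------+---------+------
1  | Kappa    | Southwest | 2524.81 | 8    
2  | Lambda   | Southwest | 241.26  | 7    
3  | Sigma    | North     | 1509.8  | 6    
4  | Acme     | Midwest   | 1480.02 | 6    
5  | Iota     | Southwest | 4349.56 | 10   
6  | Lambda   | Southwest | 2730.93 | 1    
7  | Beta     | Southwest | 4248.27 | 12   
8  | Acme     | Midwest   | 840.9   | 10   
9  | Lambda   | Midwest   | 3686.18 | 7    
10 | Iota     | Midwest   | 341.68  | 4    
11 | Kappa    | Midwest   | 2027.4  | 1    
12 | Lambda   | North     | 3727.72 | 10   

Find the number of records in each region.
SELECT region, COUNT(*) as count
FROM orders
GROUP BY region

Result:
  Midwest: 5
  North: 2
  Southwest: 5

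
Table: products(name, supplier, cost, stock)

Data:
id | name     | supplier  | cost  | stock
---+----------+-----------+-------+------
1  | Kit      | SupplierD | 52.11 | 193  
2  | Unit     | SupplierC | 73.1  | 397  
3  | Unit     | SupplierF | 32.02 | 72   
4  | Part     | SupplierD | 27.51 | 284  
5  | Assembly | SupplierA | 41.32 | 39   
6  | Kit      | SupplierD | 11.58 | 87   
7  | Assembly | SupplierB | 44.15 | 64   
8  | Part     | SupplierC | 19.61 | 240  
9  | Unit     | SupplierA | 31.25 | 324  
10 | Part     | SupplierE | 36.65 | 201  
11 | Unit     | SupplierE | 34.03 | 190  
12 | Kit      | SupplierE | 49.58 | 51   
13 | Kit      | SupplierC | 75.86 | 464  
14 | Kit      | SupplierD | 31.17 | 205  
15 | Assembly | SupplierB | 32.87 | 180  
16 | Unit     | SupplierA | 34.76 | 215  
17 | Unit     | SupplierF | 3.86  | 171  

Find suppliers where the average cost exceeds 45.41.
SELECT supplier, AVG(cost)
FROM products
GROUP BY supplier
HAVING AVG(cost) > 45.41

Result:
  SupplierC: avg=56.19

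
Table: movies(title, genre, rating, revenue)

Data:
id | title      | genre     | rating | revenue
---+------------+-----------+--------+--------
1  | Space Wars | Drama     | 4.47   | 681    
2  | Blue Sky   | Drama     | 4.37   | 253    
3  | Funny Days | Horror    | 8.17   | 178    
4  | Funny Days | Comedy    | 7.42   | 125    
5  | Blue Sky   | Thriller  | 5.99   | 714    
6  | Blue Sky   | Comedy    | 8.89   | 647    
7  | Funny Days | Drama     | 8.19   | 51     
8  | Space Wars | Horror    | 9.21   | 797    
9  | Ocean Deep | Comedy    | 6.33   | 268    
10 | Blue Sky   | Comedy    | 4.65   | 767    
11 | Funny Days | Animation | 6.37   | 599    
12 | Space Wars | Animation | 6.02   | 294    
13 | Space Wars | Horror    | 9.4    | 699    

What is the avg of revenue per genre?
SELECT genre, AVG(revenue) as result
FROM movies
GROUP BY genre

Result:
  Animation: 446.50
  Comedy: 451.75
  Drama: 328.33
  Horror: 558.00
  Thriller: 714.00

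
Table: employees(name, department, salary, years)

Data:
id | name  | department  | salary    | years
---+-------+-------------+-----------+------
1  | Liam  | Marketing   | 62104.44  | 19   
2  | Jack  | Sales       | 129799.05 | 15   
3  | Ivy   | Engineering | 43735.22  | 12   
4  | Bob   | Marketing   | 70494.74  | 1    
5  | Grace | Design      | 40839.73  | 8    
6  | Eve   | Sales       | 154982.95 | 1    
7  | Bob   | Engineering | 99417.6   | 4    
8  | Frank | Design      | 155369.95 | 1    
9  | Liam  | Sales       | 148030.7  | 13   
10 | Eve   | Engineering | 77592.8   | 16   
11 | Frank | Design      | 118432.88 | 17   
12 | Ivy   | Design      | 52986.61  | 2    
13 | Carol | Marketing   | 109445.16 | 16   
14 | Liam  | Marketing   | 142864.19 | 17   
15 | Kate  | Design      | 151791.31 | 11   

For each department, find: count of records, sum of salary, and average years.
SELECT department,
       COUNT(*) as cnt,
       SUM(salary) as total_salary,
       AVG(years) as avg_years
FROM employees
GROUP BY department

Result:
  Design: 5 records, 519420.48 total salary, 7.80 avg years
  Engineering: 3 records, 220745.62 total salary, 10.67 avg years
  Marketing: 4 records, 384908.53 total salary, 13.25 avg years
  Sales: 3 records, 432812.70 total salary, 9.67 avg years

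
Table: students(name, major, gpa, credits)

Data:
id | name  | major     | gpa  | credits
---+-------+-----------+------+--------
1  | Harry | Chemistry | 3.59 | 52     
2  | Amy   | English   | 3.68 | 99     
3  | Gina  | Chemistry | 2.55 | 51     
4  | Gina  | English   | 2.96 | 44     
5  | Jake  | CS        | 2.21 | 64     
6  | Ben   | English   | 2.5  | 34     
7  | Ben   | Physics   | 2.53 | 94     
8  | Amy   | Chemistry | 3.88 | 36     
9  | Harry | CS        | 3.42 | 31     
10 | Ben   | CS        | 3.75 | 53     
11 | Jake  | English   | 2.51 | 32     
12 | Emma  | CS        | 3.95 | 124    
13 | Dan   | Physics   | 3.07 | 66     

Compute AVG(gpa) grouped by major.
SELECT major, AVG(gpa) as result
FROM students
GROUP BY major

Result:
  CS: 3.33
  Chemistry: 3.34
  English: 2.91
  Physics: 2.80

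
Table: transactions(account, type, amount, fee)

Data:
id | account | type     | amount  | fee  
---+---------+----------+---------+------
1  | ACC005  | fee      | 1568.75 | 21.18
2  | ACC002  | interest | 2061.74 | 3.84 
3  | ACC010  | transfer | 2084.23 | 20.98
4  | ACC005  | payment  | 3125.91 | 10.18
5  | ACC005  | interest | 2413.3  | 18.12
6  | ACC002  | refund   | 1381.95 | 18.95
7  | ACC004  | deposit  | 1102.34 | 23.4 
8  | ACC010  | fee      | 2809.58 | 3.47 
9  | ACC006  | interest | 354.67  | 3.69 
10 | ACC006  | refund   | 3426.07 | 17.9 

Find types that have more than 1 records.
SELECT type, COUNT(*) as cnt
FROM transactions
GROUP BY type
HAVING COUNT(*) > 1

Result:
  fee: 2
  interest: 3
  refund: 2

Note: HAVING filters groups after aggregation, WHERE filters rows before.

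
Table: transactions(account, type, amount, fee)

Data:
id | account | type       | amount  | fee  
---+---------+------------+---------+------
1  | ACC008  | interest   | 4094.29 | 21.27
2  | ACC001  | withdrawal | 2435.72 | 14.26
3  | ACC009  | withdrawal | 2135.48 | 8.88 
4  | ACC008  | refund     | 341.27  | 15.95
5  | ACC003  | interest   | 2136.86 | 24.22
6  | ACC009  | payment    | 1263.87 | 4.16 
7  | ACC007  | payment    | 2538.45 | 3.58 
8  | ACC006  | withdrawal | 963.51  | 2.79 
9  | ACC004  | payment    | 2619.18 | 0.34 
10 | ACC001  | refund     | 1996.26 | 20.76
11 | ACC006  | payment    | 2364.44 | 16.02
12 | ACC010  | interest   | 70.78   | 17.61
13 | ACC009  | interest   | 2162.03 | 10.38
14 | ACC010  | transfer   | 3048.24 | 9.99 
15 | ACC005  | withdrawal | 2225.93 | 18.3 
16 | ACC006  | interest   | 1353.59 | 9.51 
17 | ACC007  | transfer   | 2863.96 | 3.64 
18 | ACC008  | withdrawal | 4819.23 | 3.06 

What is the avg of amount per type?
SELECT type, AVG(amount) as result
FROM transactions
GROUP BY type

Result:
  interest: 1963.51
  payment: 2196.49
  refund: 1168.77
  transfer: 2956.10
  withdrawal: 2515.97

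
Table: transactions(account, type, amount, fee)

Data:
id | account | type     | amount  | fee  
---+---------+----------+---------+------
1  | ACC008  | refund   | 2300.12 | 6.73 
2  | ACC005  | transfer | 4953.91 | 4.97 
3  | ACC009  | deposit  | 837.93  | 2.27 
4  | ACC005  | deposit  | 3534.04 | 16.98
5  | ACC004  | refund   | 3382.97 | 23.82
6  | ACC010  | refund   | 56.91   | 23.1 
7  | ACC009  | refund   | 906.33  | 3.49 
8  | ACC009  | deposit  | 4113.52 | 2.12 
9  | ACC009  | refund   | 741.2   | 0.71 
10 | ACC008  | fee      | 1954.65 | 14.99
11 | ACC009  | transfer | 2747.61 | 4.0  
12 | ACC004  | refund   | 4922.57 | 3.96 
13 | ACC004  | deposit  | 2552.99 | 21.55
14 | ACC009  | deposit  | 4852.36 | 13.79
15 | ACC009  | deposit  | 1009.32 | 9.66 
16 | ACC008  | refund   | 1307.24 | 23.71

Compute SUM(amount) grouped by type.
SELECT type, SUM(amount) as result
FROM transactions
GROUP BY type

Result:
  deposit: 16900.16
  fee: 1954.65
  refund: 13617.34
  transfer: 7701.52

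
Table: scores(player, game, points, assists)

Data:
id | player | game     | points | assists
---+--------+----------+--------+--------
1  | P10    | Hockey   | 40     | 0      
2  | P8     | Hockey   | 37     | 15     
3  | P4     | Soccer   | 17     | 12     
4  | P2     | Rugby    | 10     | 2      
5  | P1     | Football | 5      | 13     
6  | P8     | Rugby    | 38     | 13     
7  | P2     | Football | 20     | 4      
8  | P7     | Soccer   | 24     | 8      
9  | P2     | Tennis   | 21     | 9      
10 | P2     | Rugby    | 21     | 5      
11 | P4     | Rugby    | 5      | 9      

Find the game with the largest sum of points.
SELECT game, SUM(points) as val
FROM scores
GROUP BY game
ORDER BY val DESC
LIMIT 1

Result: Hockey with sum(points) = 77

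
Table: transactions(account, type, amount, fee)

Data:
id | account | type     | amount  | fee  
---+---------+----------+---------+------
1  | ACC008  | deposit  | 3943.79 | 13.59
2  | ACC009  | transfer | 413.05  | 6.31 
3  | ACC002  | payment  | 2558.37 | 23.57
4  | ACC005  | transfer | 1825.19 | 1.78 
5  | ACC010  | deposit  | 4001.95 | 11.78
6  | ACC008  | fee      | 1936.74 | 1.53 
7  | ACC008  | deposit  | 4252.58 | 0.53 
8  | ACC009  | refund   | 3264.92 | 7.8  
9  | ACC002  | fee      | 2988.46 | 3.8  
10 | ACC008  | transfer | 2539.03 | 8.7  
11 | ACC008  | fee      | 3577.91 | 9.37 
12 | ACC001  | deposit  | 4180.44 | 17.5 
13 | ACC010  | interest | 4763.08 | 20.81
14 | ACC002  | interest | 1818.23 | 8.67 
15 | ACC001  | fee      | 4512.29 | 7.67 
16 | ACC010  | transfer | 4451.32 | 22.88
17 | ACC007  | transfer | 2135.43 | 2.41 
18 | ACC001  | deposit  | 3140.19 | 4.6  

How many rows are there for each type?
SELECT type, COUNT(*) as count
FROM transactions
GROUP BY type

Result:
  deposit: 5
  fee: 4
  interest: 2
  payment: 1
  refund: 1
  transfer: 5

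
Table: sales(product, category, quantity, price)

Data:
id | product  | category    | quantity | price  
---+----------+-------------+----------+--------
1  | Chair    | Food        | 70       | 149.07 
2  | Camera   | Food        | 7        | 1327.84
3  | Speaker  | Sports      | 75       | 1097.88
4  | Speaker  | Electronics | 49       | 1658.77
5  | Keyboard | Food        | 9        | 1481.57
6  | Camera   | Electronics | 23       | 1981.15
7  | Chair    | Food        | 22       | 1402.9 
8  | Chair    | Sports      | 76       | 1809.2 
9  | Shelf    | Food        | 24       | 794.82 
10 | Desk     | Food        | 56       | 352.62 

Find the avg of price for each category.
SELECT category, AVG(price) as result
FROM sales
GROUP BY category

Result:
  Electronics: 1819.96
  Food: 918.14
  Sports: 1453.54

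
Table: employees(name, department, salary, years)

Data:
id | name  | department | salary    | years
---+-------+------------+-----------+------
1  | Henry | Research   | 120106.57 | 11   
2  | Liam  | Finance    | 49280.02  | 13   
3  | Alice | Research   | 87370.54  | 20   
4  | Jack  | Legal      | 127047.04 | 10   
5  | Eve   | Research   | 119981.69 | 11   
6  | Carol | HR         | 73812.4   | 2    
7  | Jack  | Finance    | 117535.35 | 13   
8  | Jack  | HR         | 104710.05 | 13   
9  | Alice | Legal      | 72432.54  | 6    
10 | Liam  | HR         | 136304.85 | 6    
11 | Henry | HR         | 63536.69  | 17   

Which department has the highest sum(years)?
SELECT department, SUM(years) as val
FROM employees
GROUP BY department
ORDER BY val DESC
LIMIT 1

Result: Research with sum(years) = 42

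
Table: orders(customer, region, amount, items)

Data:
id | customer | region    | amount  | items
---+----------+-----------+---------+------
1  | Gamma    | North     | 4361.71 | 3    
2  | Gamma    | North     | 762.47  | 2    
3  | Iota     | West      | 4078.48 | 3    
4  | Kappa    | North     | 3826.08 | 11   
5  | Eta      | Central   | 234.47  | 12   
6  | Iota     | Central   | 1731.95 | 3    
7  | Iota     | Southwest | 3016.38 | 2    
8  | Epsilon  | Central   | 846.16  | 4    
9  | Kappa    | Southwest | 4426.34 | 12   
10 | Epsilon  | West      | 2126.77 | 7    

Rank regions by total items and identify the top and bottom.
SELECT region, SUM(items)
FROM orders
GROUP BY region
ORDER BY SUM(items)

All groups:
  West: 10
  Southwest: 14
  North: 16
  Central: 19

Highest: Central (19)
Lowest: West (10)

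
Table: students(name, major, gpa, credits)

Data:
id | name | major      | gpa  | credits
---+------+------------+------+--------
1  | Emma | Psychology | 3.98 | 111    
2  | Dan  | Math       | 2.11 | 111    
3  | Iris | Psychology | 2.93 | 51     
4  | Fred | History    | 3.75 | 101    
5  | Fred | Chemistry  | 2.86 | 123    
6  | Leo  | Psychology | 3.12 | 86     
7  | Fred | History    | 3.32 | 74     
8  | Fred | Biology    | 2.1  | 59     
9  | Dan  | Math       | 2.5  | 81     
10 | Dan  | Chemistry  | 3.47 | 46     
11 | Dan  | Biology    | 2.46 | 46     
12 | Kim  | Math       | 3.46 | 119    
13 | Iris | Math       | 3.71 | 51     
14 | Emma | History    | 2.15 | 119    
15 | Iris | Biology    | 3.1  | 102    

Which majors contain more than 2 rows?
SELECT major, COUNT(*) as cnt
FROM students
GROUP BY major
HAVING COUNT(*) > 2

Result:
  Biology: 3
  History: 3
  Math: 4
  Psychology: 3

Note: HAVING filters groups after aggregation, WHERE filters rows before.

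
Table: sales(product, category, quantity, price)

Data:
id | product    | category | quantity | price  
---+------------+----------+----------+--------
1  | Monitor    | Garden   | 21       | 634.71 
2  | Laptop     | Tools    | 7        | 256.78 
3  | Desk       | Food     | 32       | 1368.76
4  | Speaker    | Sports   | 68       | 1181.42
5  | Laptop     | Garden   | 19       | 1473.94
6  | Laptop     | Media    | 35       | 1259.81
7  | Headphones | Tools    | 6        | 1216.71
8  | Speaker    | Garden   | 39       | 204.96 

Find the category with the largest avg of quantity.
SELECT category, AVG(quantity) as val
FROM sales
GROUP BY category
ORDER BY val DESC
LIMIT 1

Result: Sports with avg(quantity) = 68.00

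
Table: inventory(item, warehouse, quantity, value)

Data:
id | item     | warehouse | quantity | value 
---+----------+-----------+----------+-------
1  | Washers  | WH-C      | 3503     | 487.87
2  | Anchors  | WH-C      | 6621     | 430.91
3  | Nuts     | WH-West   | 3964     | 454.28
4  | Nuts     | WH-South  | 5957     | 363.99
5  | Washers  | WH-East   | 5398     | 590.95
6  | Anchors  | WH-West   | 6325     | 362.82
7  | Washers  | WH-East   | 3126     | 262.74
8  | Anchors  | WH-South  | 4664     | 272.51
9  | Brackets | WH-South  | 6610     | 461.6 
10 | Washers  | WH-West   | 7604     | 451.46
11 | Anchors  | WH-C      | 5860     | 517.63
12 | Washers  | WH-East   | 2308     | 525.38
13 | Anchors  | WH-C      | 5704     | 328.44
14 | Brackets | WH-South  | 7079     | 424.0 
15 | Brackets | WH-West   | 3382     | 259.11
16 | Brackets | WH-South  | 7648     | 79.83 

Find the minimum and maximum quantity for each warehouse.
SELECT warehouse, MIN(quantity), MAX(quantity)
FROM inventory
GROUP BY warehouse

Result:
  WH-C: min=3503, max=6621
  WH-East: min=2308, max=5398
  WH-South: min=4664, max=7648
  WH-West: min=3382, max=7604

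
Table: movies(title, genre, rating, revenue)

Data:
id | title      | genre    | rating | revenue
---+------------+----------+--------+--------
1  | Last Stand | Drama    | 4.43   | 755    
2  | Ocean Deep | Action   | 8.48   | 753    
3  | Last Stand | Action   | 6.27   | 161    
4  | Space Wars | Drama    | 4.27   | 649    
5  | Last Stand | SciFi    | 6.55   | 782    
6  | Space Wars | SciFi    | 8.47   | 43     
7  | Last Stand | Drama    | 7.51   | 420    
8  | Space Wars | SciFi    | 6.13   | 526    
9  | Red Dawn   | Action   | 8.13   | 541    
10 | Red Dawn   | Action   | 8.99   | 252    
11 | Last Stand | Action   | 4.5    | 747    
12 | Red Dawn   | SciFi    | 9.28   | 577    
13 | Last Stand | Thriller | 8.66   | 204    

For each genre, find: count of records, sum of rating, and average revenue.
SELECT genre,
       COUNT(*) as cnt,
       SUM(rating) as total_rating,
       AVG(revenue) as avg_revenue
FROM movies
GROUP BY genre

Result:
  Action: 5 records, 36.37 total rating, 490.80 avg revenue
  Drama: 3 records, 16.21 total rating, 608.00 avg revenue
  SciFi: 4 records, 30.43 total rating, 482.00 avg revenue
  Thriller: 1 records, 8.66 total rating, 204.00 avg revenue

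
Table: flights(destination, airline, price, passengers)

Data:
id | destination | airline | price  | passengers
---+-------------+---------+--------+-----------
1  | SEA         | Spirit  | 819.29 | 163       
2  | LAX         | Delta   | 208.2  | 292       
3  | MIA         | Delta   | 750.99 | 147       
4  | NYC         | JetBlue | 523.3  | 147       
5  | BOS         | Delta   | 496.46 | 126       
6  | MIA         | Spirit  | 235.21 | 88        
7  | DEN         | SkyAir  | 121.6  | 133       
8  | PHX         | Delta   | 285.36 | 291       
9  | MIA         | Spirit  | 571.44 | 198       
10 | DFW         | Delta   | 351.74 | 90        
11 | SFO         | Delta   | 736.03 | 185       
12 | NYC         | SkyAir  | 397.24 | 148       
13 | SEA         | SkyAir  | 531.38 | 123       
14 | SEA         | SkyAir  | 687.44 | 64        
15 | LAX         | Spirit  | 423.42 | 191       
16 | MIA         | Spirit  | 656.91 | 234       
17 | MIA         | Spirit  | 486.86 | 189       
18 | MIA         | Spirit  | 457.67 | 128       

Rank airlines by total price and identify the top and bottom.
SELECT airline, SUM(price)
FROM flights
GROUP BY airline
ORDER BY SUM(price)

All groups:
  JetBlue: 523.30
  SkyAir: 1737.66
  Delta: 2828.78
  Spirit: 3650.80

Highest: Spirit (3650.80)
Lowest: JetBlue (523.30)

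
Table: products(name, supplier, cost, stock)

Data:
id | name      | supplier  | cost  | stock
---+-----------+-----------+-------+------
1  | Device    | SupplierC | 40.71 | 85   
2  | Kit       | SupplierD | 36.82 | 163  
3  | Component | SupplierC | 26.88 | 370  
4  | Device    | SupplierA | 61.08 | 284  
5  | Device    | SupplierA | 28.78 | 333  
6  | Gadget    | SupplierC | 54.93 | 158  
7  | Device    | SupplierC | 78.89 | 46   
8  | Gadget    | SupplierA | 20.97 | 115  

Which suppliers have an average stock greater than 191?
SELECT supplier, AVG(stock)
FROM products
GROUP BY supplier
HAVING AVG(stock) > 191

Result:
  SupplierA: avg=244.00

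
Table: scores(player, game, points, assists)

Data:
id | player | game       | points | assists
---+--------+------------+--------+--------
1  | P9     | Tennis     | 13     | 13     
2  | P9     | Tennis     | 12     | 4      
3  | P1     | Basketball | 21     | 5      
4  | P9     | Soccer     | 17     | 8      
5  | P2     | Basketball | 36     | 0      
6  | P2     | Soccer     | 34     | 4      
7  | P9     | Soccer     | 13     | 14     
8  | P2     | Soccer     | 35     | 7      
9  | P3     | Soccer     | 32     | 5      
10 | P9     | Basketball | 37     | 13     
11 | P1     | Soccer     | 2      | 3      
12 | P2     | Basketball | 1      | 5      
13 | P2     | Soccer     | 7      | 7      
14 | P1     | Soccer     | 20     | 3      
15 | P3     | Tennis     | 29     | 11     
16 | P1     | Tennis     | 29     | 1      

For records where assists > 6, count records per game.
SELECT game, COUNT(*)
FROM scores
WHERE assists > 6
GROUP BY game

Note: WHERE filters rows before grouping.

Result:
  Basketball: 1
  Soccer: 4
  Tennis: 2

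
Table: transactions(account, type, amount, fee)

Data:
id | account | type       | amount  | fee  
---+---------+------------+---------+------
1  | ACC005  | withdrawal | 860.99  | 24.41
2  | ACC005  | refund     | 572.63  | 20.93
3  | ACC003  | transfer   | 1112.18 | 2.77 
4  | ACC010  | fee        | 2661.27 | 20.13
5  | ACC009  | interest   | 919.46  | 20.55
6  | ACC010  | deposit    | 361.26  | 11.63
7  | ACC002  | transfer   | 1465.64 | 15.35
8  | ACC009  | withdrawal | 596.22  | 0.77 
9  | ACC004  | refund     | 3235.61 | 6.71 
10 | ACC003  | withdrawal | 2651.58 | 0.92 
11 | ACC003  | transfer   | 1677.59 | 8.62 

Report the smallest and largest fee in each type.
SELECT type, MIN(fee), MAX(fee)
FROM transactions
GROUP BY type

Result:
  deposit: min=11.63, max=11.63
  fee: min=20.13, max=20.13
  interest: min=20.55, max=20.55
  refund: min=6.71, max=20.93
  transfer: min=2.77, max=15.35
  withdrawal: min=0.77, max=24.41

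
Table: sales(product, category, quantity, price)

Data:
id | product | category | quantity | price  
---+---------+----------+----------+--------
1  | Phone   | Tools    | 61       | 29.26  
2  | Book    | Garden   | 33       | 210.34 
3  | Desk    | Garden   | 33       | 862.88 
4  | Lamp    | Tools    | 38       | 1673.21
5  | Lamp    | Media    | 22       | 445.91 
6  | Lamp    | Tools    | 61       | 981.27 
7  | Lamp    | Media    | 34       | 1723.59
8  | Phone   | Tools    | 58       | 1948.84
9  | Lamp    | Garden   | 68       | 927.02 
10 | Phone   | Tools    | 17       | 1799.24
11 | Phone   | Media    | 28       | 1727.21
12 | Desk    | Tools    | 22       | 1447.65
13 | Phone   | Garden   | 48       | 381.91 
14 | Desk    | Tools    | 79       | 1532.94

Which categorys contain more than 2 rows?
SELECT category, COUNT(*) as cnt
FROM sales
GROUP BY category
HAVING COUNT(*) > 2

Result:
  Garden: 4
  Media: 3
  Tools: 7

Note: HAVING filters groups after aggregation, WHERE filters rows before.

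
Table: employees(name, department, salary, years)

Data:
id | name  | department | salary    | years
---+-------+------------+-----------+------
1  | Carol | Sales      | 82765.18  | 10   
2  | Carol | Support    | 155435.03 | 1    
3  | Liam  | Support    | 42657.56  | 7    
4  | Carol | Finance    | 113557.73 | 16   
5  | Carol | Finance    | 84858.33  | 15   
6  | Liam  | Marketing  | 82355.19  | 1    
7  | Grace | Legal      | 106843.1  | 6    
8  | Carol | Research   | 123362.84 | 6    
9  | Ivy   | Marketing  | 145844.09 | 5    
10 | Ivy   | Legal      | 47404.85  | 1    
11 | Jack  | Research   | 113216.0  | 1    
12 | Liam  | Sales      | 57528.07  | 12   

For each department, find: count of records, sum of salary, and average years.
SELECT department,
       COUNT(*) as cnt,
       SUM(salary) as total_salary,
       AVG(years) as avg_years
FROM employees
GROUP BY department

Result:
  Finance: 2 records, 198416.06 total salary, 15.50 avg years
  Legal: 2 records, 154247.95 total salary, 3.50 avg years
  Marketing: 2 records, 228199.28 total salary, 3.00 avg years
  Research: 2 records, 236578.84 total salary, 3.50 avg years
  Sales: 2 records, 140293.25 total salary, 11.00 avg years
  Support: 2 records, 198092.59 total salary, 4.00 avg years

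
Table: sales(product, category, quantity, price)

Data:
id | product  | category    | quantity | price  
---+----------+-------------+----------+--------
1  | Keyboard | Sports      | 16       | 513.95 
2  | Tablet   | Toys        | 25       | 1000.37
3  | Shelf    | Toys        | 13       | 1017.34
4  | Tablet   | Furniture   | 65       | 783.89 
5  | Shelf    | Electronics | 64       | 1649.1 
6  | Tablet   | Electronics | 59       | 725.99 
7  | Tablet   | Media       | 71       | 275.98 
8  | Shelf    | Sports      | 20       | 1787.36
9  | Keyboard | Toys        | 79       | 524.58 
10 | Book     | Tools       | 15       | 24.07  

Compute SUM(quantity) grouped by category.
SELECT category, SUM(quantity) as result
FROM sales
GROUP BY category

Result:
  Electronics: 123
  Furniture: 65
  Media: 71
  Sports: 36
  Tools: 15
  Toys: 117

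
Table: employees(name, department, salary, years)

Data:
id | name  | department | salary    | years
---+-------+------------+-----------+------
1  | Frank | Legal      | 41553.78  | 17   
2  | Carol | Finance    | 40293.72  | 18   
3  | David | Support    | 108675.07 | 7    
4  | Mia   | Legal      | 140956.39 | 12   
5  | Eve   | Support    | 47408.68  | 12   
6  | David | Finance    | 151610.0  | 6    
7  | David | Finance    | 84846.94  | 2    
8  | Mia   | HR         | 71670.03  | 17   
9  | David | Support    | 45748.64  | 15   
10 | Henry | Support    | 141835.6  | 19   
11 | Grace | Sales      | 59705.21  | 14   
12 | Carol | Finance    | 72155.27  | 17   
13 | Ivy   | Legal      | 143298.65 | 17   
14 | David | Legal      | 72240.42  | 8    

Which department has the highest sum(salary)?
SELECT department, SUM(salary) as val
FROM employees
GROUP BY department
ORDER BY val DESC
LIMIT 1

Result: Legal with sum(salary) = 398049.24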